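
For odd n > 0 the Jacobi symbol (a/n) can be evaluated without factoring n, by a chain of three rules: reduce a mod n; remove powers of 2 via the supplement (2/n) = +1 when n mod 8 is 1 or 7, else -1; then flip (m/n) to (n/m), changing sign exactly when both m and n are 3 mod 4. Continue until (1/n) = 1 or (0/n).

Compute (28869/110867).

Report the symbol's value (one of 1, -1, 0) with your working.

1

flip (28869/110867) -> (110867/28869): both odd, 28869 mod 4 = 1, 110867 mod 4 = 3, so the flip contributes +1; sign now +1
(110867/28869): 110867 mod 28869 = 24260, so (110867/28869) = (24260/28869)
factor out 2^2: 24260 = 2^2·6065; with 28869 mod 8 = 5, (2/28869) = -1; sign now +1; continue with (6065/28869)
flip (6065/28869) -> (28869/6065): both odd, 6065 mod 4 = 1, 28869 mod 4 = 1, so the flip contributes +1; sign now +1
(28869/6065): 28869 mod 6065 = 4609, so (28869/6065) = (4609/6065)
flip (4609/6065) -> (6065/4609): both odd, 4609 mod 4 = 1, 6065 mod 4 = 1, so the flip contributes +1; sign now +1
(6065/4609): 6065 mod 4609 = 1456, so (6065/4609) = (1456/4609)
factor out 2^4: 1456 = 2^4·91; with 4609 mod 8 = 1, (2/4609) = +1; sign now +1; continue with (91/4609)
flip (91/4609) -> (4609/91): both odd, 91 mod 4 = 3, 4609 mod 4 = 1, so the flip contributes +1; sign now +1
(4609/91): 4609 mod 91 = 59, so (4609/91) = (59/91)
flip (59/91) -> (91/59): both odd, 59 mod 4 = 3, 91 mod 4 = 3, so the flip contributes -1; sign now -1
(91/59): 91 mod 59 = 32, so (91/59) = (32/59)
factor out 2^5: 32 = 2^5·1; with 59 mod 8 = 3, (2/59) = -1; sign now +1; continue with (1/59)
reached (1/59) = 1, so the symbol is +1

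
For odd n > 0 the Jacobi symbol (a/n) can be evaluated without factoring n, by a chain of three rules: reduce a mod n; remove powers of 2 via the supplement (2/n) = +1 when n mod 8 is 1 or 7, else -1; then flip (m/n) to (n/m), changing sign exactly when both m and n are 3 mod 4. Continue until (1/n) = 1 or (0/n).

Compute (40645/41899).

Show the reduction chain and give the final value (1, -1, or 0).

flip (40645/41899) -> (41899/40645): both odd, 40645 mod 4 = 1, 41899 mod 4 = 3, so the flip contributes +1; sign now +1
(41899/40645): 41899 mod 40645 = 1254, so (41899/40645) = (1254/40645)
factor out 2^1: 1254 = 2^1·627; with 40645 mod 8 = 5, (2/40645) = -1; sign now -1; continue with (627/40645)
flip (627/40645) -> (40645/627): both odd, 627 mod 4 = 3, 40645 mod 4 = 1, so the flip contributes +1; sign now -1
(40645/627): 40645 mod 627 = 517, so (40645/627) = (517/627)
flip (517/627) -> (627/517): both odd, 517 mod 4 = 1, 627 mod 4 = 3, so the flip contributes +1; sign now -1
(627/517): 627 mod 517 = 110, so (627/517) = (110/517)
factor out 2^1: 110 = 2^1·55; with 517 mod 8 = 5, (2/517) = -1; sign now +1; continue with (55/517)
flip (55/517) -> (517/55): both odd, 55 mod 4 = 3, 517 mod 4 = 1, so the flip contributes +1; sign now +1
(517/55): 517 mod 55 = 22, so (517/55) = (22/55)
factor out 2^1: 22 = 2^1·11; with 55 mod 8 = 7, (2/55) = +1; sign now +1; continue with (11/55)
flip (11/55) -> (55/11): both odd, 11 mod 4 = 3, 55 mod 4 = 3, so the flip contributes -1; sign now -1
(55/11): 55 mod 11 = 0, so (55/11) = (0/11)
reached (0/11); gcd(a, n) > 1, so (0/11) = 0 and the symbol is 0

0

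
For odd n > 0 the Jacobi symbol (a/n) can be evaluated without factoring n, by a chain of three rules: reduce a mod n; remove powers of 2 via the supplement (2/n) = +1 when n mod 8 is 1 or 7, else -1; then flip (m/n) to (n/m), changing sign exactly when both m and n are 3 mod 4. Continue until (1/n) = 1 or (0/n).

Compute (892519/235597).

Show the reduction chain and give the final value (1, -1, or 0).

-1

(892519/235597) = (185728/235597)   [reduce mod 235597]
185728 = 2^7·1451; (2/235597) = -1 since 235597 mod 8 = 5, so (185728/235597) = (-1)^7·(1451/235597); sign now -1
reciprocity: (1451/235597) = +1·(235597/1451) since 1451 mod 4 = 3, 235597 mod 4 = 1; sign now -1
(235597/1451) = (535/1451)   [reduce mod 1451]
reciprocity: (535/1451) = -1·(1451/535) since 535 mod 4 = 3, 1451 mod 4 = 3; sign now +1
(1451/535) = (381/535)   [reduce mod 535]
reciprocity: (381/535) = +1·(535/381) since 381 mod 4 = 1, 535 mod 4 = 3; sign now +1
(535/381) = (154/381)   [reduce mod 381]
154 = 2^1·77; (2/381) = -1 since 381 mod 8 = 5, so (154/381) = (-1)^1·(77/381); sign now -1
reciprocity: (77/381) = +1·(381/77) since 77 mod 4 = 1, 381 mod 4 = 1; sign now -1
(381/77) = (73/77)   [reduce mod 77]
reciprocity: (73/77) = +1·(77/73) since 73 mod 4 = 1, 77 mod 4 = 1; sign now -1
(77/73) = (4/73)   [reduce mod 73]
4 = 2^2·1; (2/73) = +1 since 73 mod 8 = 1, so (4/73) = (+1)^2·(1/73); sign now -1
(1/73) = 1; final value = sign = -1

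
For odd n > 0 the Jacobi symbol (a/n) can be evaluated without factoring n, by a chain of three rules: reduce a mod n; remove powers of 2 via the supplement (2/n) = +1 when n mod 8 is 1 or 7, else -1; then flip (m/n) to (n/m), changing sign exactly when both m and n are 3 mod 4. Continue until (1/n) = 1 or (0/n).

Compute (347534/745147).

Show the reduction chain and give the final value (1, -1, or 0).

1

347534 = 2^1·173767; (2/745147) = -1 since 745147 mod 8 = 3, so (347534/745147) = (-1)^1·(173767/745147); sign now -1
reciprocity: (173767/745147) = -1·(745147/173767) since 173767 mod 4 = 3, 745147 mod 4 = 3; sign now +1
(745147/173767) = (50079/173767)   [reduce mod 173767]
reciprocity: (50079/173767) = -1·(173767/50079) since 50079 mod 4 = 3, 173767 mod 4 = 3; sign now -1
(173767/50079) = (23530/50079)   [reduce mod 50079]
23530 = 2^1·11765; (2/50079) = +1 since 50079 mod 8 = 7, so (23530/50079) = (+1)^1·(11765/50079); sign now -1
reciprocity: (11765/50079) = +1·(50079/11765) since 11765 mod 4 = 1, 50079 mod 4 = 3; sign now -1
(50079/11765) = (3019/11765)   [reduce mod 11765]
reciprocity: (3019/11765) = +1·(11765/3019) since 3019 mod 4 = 3, 11765 mod 4 = 1; sign now -1
(11765/3019) = (2708/3019)   [reduce mod 3019]
2708 = 2^2·677; (2/3019) = -1 since 3019 mod 8 = 3, so (2708/3019) = (-1)^2·(677/3019); sign now -1
reciprocity: (677/3019) = +1·(3019/677) since 677 mod 4 = 1, 3019 mod 4 = 3; sign now -1
(3019/677) = (311/677)   [reduce mod 677]
reciprocity: (311/677) = +1·(677/311) since 311 mod 4 = 3, 677 mod 4 = 1; sign now -1
(677/311) = (55/311)   [reduce mod 311]
reciprocity: (55/311) = -1·(311/55) since 55 mod 4 = 3, 311 mod 4 = 3; sign now +1
(311/55) = (36/55)   [reduce mod 55]
36 = 2^2·9; (2/55) = +1 since 55 mod 8 = 7, so (36/55) = (+1)^2·(9/55); sign now +1
reciprocity: (9/55) = +1·(55/9) since 9 mod 4 = 1, 55 mod 4 = 3; sign now +1
(55/9) = (1/9)   [reduce mod 9]
(1/9) = 1; final value = sign = +1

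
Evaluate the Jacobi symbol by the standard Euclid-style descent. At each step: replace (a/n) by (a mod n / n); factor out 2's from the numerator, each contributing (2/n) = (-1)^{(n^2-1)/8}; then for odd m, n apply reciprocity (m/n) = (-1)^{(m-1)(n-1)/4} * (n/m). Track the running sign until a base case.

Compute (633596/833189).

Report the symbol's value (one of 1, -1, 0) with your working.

1

633596 = 2^2·158399; (2/833189) = -1 since 833189 mod 8 = 5, so (633596/833189) = (-1)^2·(158399/833189); sign now +1
reciprocity: (158399/833189) = +1·(833189/158399) since 158399 mod 4 = 3, 833189 mod 4 = 1; sign now +1
(833189/158399) = (41194/158399)   [reduce mod 158399]
41194 = 2^1·20597; (2/158399) = +1 since 158399 mod 8 = 7, so (41194/158399) = (+1)^1·(20597/158399); sign now +1
reciprocity: (20597/158399) = +1·(158399/20597) since 20597 mod 4 = 1, 158399 mod 4 = 3; sign now +1
(158399/20597) = (14220/20597)   [reduce mod 20597]
14220 = 2^2·3555; (2/20597) = -1 since 20597 mod 8 = 5, so (14220/20597) = (-1)^2·(3555/20597); sign now +1
reciprocity: (3555/20597) = +1·(20597/3555) since 3555 mod 4 = 3, 20597 mod 4 = 1; sign now +1
(20597/3555) = (2822/3555)   [reduce mod 3555]
2822 = 2^1·1411; (2/3555) = -1 since 3555 mod 8 = 3, so (2822/3555) = (-1)^1·(1411/3555); sign now -1
reciprocity: (1411/3555) = -1·(3555/1411) since 1411 mod 4 = 3, 3555 mod 4 = 3; sign now +1
(3555/1411) = (733/1411)   [reduce mod 1411]
reciprocity: (733/1411) = +1·(1411/733) since 733 mod 4 = 1, 1411 mod 4 = 3; sign now +1
(1411/733) = (678/733)   [reduce mod 733]
678 = 2^1·339; (2/733) = -1 since 733 mod 8 = 5, so (678/733) = (-1)^1·(339/733); sign now -1
reciprocity: (339/733) = +1·(733/339) since 339 mod 4 = 3, 733 mod 4 = 1; sign now -1
(733/339) = (55/339)   [reduce mod 339]
reciprocity: (55/339) = -1·(339/55) since 55 mod 4 = 3, 339 mod 4 = 3; sign now +1
(339/55) = (9/55)   [reduce mod 55]
reciprocity: (9/55) = +1·(55/9) since 9 mod 4 = 1, 55 mod 4 = 3; sign now +1
(55/9) = (1/9)   [reduce mod 9]
(1/9) = 1; final value = sign = +1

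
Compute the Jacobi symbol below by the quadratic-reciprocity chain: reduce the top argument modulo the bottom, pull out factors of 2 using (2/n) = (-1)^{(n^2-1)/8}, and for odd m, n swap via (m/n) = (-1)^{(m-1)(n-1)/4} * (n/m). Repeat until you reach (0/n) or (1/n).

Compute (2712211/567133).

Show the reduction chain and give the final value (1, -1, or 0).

(2712211/567133) = (443679/567133)   [reduce mod 567133]
reciprocity: (443679/567133) = +1·(567133/443679) since 443679 mod 4 = 3, 567133 mod 4 = 1; sign now +1
(567133/443679) = (123454/443679)   [reduce mod 443679]
123454 = 2^1·61727; (2/443679) = +1 since 443679 mod 8 = 7, so (123454/443679) = (+1)^1·(61727/443679); sign now +1
reciprocity: (61727/443679) = -1·(443679/61727) since 61727 mod 4 = 3, 443679 mod 4 = 3; sign now -1
(443679/61727) = (11590/61727)   [reduce mod 61727]
11590 = 2^1·5795; (2/61727) = +1 since 61727 mod 8 = 7, so (11590/61727) = (+1)^1·(5795/61727); sign now -1
reciprocity: (5795/61727) = -1·(61727/5795) since 5795 mod 4 = 3, 61727 mod 4 = 3; sign now +1
(61727/5795) = (3777/5795)   [reduce mod 5795]
reciprocity: (3777/5795) = +1·(5795/3777) since 3777 mod 4 = 1, 5795 mod 4 = 3; sign now +1
(5795/3777) = (2018/3777)   [reduce mod 3777]
2018 = 2^1·1009; (2/3777) = +1 since 3777 mod 8 = 1, so (2018/3777) = (+1)^1·(1009/3777); sign now +1
reciprocity: (1009/3777) = +1·(3777/1009) since 1009 mod 4 = 1, 3777 mod 4 = 1; sign now +1
(3777/1009) = (750/1009)   [reduce mod 1009]
750 = 2^1·375; (2/1009) = +1 since 1009 mod 8 = 1, so (750/1009) = (+1)^1·(375/1009); sign now +1
reciprocity: (375/1009) = +1·(1009/375) since 375 mod 4 = 3, 1009 mod 4 = 1; sign now +1
(1009/375) = (259/375)   [reduce mod 375]
reciprocity: (259/375) = -1·(375/259) since 259 mod 4 = 3, 375 mod 4 = 3; sign now -1
(375/259) = (116/259)   [reduce mod 259]
116 = 2^2·29; (2/259) = -1 since 259 mod 8 = 3, so (116/259) = (-1)^2·(29/259); sign now -1
reciprocity: (29/259) = +1·(259/29) since 29 mod 4 = 1, 259 mod 4 = 3; sign now -1
(259/29) = (27/29)   [reduce mod 29]
reciprocity: (27/29) = +1·(29/27) since 27 mod 4 = 3, 29 mod 4 = 1; sign now -1
(29/27) = (2/27)   [reduce mod 27]
2 = 2^1·1; (2/27) = -1 since 27 mod 8 = 3, so (2/27) = (-1)^1·(1/27); sign now +1
(1/27) = 1; final value = sign = +1

1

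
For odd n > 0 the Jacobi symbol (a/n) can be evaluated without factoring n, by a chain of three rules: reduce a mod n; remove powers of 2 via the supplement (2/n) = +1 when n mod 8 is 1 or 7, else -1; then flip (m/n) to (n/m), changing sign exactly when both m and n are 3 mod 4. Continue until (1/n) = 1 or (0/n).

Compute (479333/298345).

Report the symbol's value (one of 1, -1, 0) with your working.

(479333/298345): 479333 mod 298345 = 180988, so (479333/298345) = (180988/298345)
factor out 2^2: 180988 = 2^2·45247; with 298345 mod 8 = 1, (2/298345) = +1; sign now +1; continue with (45247/298345)
flip (45247/298345) -> (298345/45247): both odd, 45247 mod 4 = 3, 298345 mod 4 = 1, so the flip contributes +1; sign now +1
(298345/45247): 298345 mod 45247 = 26863, so (298345/45247) = (26863/45247)
flip (26863/45247) -> (45247/26863): both odd, 26863 mod 4 = 3, 45247 mod 4 = 3, so the flip contributes -1; sign now -1
(45247/26863): 45247 mod 26863 = 18384, so (45247/26863) = (18384/26863)
factor out 2^4: 18384 = 2^4·1149; with 26863 mod 8 = 7, (2/26863) = +1; sign now -1; continue with (1149/26863)
flip (1149/26863) -> (26863/1149): both odd, 1149 mod 4 = 1, 26863 mod 4 = 3, so the flip contributes +1; sign now -1
(26863/1149): 26863 mod 1149 = 436, so (26863/1149) = (436/1149)
factor out 2^2: 436 = 2^2·109; with 1149 mod 8 = 5, (2/1149) = -1; sign now -1; continue with (109/1149)
flip (109/1149) -> (1149/109): both odd, 109 mod 4 = 1, 1149 mod 4 = 1, so the flip contributes +1; sign now -1
(1149/109): 1149 mod 109 = 59, so (1149/109) = (59/109)
flip (59/109) -> (109/59): both odd, 59 mod 4 = 3, 109 mod 4 = 1, so the flip contributes +1; sign now -1
(109/59): 109 mod 59 = 50, so (109/59) = (50/59)
factor out 2^1: 50 = 2^1·25; with 59 mod 8 = 3, (2/59) = -1; sign now +1; continue with (25/59)
flip (25/59) -> (59/25): both odd, 25 mod 4 = 1, 59 mod 4 = 3, so the flip contributes +1; sign now +1
(59/25): 59 mod 25 = 9, so (59/25) = (9/25)
flip (9/25) -> (25/9): both odd, 9 mod 4 = 1, 25 mod 4 = 1, so the flip contributes +1; sign now +1
(25/9): 25 mod 9 = 7, so (25/9) = (7/9)
flip (7/9) -> (9/7): both odd, 7 mod 4 = 3, 9 mod 4 = 1, so the flip contributes +1; sign now +1
(9/7): 9 mod 7 = 2, so (9/7) = (2/7)
factor out 2^1: 2 = 2^1·1; with 7 mod 8 = 7, (2/7) = +1; sign now +1; continue with (1/7)
reached (1/7) = 1, so the symbol is +1

1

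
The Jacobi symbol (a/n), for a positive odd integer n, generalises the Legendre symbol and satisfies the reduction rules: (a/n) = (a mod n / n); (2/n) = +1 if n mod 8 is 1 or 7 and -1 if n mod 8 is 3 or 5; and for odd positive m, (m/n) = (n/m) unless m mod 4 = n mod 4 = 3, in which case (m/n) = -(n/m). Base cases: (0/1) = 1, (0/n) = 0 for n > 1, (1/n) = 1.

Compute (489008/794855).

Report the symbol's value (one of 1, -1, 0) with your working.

-1

489008 = 2^4·30563; (2/794855) = +1 since 794855 mod 8 = 7, so (489008/794855) = (+1)^4·(30563/794855); sign now +1
reciprocity: (30563/794855) = -1·(794855/30563) since 30563 mod 4 = 3, 794855 mod 4 = 3; sign now -1
(794855/30563) = (217/30563)   [reduce mod 30563]
reciprocity: (217/30563) = +1·(30563/217) since 217 mod 4 = 1, 30563 mod 4 = 3; sign now -1
(30563/217) = (183/217)   [reduce mod 217]
reciprocity: (183/217) = +1·(217/183) since 183 mod 4 = 3, 217 mod 4 = 1; sign now -1
(217/183) = (34/183)   [reduce mod 183]
34 = 2^1·17; (2/183) = +1 since 183 mod 8 = 7, so (34/183) = (+1)^1·(17/183); sign now -1
reciprocity: (17/183) = +1·(183/17) since 17 mod 4 = 1, 183 mod 4 = 3; sign now -1
(183/17) = (13/17)   [reduce mod 17]
reciprocity: (13/17) = +1·(17/13) since 13 mod 4 = 1, 17 mod 4 = 1; sign now -1
(17/13) = (4/13)   [reduce mod 13]
4 = 2^2·1; (2/13) = -1 since 13 mod 8 = 5, so (4/13) = (-1)^2·(1/13); sign now -1
(1/13) = 1; final value = sign = -1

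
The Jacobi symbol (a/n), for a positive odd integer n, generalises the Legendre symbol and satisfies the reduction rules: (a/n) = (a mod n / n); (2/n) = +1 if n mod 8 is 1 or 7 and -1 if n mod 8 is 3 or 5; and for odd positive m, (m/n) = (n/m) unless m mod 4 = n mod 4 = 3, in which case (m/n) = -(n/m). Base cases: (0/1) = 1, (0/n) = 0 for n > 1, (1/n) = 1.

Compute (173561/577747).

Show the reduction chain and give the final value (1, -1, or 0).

reciprocity: (173561/577747) = +1·(577747/173561) since 173561 mod 4 = 1, 577747 mod 4 = 3; sign now +1
(577747/173561) = (57064/173561)   [reduce mod 173561]
57064 = 2^3·7133; (2/173561) = +1 since 173561 mod 8 = 1, so (57064/173561) = (+1)^3·(7133/173561); sign now +1
reciprocity: (7133/173561) = +1·(173561/7133) since 7133 mod 4 = 1, 173561 mod 4 = 1; sign now +1
(173561/7133) = (2369/7133)   [reduce mod 7133]
reciprocity: (2369/7133) = +1·(7133/2369) since 2369 mod 4 = 1, 7133 mod 4 = 1; sign now +1
(7133/2369) = (26/2369)   [reduce mod 2369]
26 = 2^1·13; (2/2369) = +1 since 2369 mod 8 = 1, so (26/2369) = (+1)^1·(13/2369); sign now +1
reciprocity: (13/2369) = +1·(2369/13) since 13 mod 4 = 1, 2369 mod 4 = 1; sign now +1
(2369/13) = (3/13)   [reduce mod 13]
reciprocity: (3/13) = +1·(13/3) since 3 mod 4 = 3, 13 mod 4 = 1; sign now +1
(13/3) = (1/3)   [reduce mod 3]
(1/3) = 1; final value = sign = +1

1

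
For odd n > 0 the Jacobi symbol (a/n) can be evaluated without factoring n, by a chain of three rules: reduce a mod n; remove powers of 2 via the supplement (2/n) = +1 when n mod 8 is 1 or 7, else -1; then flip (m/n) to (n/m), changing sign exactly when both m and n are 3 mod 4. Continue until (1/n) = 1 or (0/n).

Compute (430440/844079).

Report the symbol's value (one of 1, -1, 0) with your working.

1

430440 = 2^3·53805; (2/844079) = +1 since 844079 mod 8 = 7, so (430440/844079) = (+1)^3·(53805/844079); sign now +1
reciprocity: (53805/844079) = +1·(844079/53805) since 53805 mod 4 = 1, 844079 mod 4 = 3; sign now +1
(844079/53805) = (37004/53805)   [reduce mod 53805]
37004 = 2^2·9251; (2/53805) = -1 since 53805 mod 8 = 5, so (37004/53805) = (-1)^2·(9251/53805); sign now +1
reciprocity: (9251/53805) = +1·(53805/9251) since 9251 mod 4 = 3, 53805 mod 4 = 1; sign now +1
(53805/9251) = (7550/9251)   [reduce mod 9251]
7550 = 2^1·3775; (2/9251) = -1 since 9251 mod 8 = 3, so (7550/9251) = (-1)^1·(3775/9251); sign now -1
reciprocity: (3775/9251) = -1·(9251/3775) since 3775 mod 4 = 3, 9251 mod 4 = 3; sign now +1
(9251/3775) = (1701/3775)   [reduce mod 3775]
reciprocity: (1701/3775) = +1·(3775/1701) since 1701 mod 4 = 1, 3775 mod 4 = 3; sign now +1
(3775/1701) = (373/1701)   [reduce mod 1701]
reciprocity: (373/1701) = +1·(1701/373) since 373 mod 4 = 1, 1701 mod 4 = 1; sign now +1
(1701/373) = (209/373)   [reduce mod 373]
reciprocity: (209/373) = +1·(373/209) since 209 mod 4 = 1, 373 mod 4 = 1; sign now +1
(373/209) = (164/209)   [reduce mod 209]
164 = 2^2·41; (2/209) = +1 since 209 mod 8 = 1, so (164/209) = (+1)^2·(41/209); sign now +1
reciprocity: (41/209) = +1·(209/41) since 41 mod 4 = 1, 209 mod 4 = 1; sign now +1
(209/41) = (4/41)   [reduce mod 41]
4 = 2^2·1; (2/41) = +1 since 41 mod 8 = 1, so (4/41) = (+1)^2·(1/41); sign now +1
(1/41) = 1; final value = sign = +1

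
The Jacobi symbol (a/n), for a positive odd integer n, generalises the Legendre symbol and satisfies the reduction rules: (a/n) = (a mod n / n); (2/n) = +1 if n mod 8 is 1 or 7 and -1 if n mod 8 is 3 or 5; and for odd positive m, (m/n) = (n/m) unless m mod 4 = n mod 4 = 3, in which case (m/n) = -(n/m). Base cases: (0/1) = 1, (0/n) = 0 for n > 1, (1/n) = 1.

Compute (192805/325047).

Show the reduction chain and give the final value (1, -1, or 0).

flip (192805/325047) -> (325047/192805): both odd, 192805 mod 4 = 1, 325047 mod 4 = 3, so the flip contributes +1; sign now +1
(325047/192805): 325047 mod 192805 = 132242, so (325047/192805) = (132242/192805)
factor out 2^1: 132242 = 2^1·66121; with 192805 mod 8 = 5, (2/192805) = -1; sign now -1; continue with (66121/192805)
flip (66121/192805) -> (192805/66121): both odd, 66121 mod 4 = 1, 192805 mod 4 = 1, so the flip contributes +1; sign now -1
(192805/66121): 192805 mod 66121 = 60563, so (192805/66121) = (60563/66121)
flip (60563/66121) -> (66121/60563): both odd, 60563 mod 4 = 3, 66121 mod 4 = 1, so the flip contributes +1; sign now -1
(66121/60563): 66121 mod 60563 = 5558, so (66121/60563) = (5558/60563)
factor out 2^1: 5558 = 2^1·2779; with 60563 mod 8 = 3, (2/60563) = -1; sign now +1; continue with (2779/60563)
flip (2779/60563) -> (60563/2779): both odd, 2779 mod 4 = 3, 60563 mod 4 = 3, so the flip contributes -1; sign now -1
(60563/2779): 60563 mod 2779 = 2204, so (60563/2779) = (2204/2779)
factor out 2^2: 2204 = 2^2·551; with 2779 mod 8 = 3, (2/2779) = -1; sign now -1; continue with (551/2779)
flip (551/2779) -> (2779/551): both odd, 551 mod 4 = 3, 2779 mod 4 = 3, so the flip contributes -1; sign now +1
(2779/551): 2779 mod 551 = 24, so (2779/551) = (24/551)
factor out 2^3: 24 = 2^3·3; with 551 mod 8 = 7, (2/551) = +1; sign now +1; continue with (3/551)
flip (3/551) -> (551/3): both odd, 3 mod 4 = 3, 551 mod 4 = 3, so the flip contributes -1; sign now -1
(551/3): 551 mod 3 = 2, so (551/3) = (2/3)
factor out 2^1: 2 = 2^1·1; with 3 mod 8 = 3, (2/3) = -1; sign now +1; continue with (1/3)
reached (1/3) = 1, so the symbol is +1

1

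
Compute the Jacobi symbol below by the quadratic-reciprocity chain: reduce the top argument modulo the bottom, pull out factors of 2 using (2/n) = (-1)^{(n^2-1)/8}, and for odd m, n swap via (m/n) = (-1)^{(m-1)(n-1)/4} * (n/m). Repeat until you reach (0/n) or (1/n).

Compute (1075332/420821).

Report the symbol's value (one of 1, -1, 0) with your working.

(1075332/420821) = (233690/420821)   [reduce mod 420821]
233690 = 2^1·116845; (2/420821) = -1 since 420821 mod 8 = 5, so (233690/420821) = (-1)^1·(116845/420821); sign now -1
reciprocity: (116845/420821) = +1·(420821/116845) since 116845 mod 4 = 1, 420821 mod 4 = 1; sign now -1
(420821/116845) = (70286/116845)   [reduce mod 116845]
70286 = 2^1·35143; (2/116845) = -1 since 116845 mod 8 = 5, so (70286/116845) = (-1)^1·(35143/116845); sign now +1
reciprocity: (35143/116845) = +1·(116845/35143) since 35143 mod 4 = 3, 116845 mod 4 = 1; sign now +1
(116845/35143) = (11416/35143)   [reduce mod 35143]
11416 = 2^3·1427; (2/35143) = +1 since 35143 mod 8 = 7, so (11416/35143) = (+1)^3·(1427/35143); sign now +1
reciprocity: (1427/35143) = -1·(35143/1427) since 1427 mod 4 = 3, 35143 mod 4 = 3; sign now -1
(35143/1427) = (895/1427)   [reduce mod 1427]
reciprocity: (895/1427) = -1·(1427/895) since 895 mod 4 = 3, 1427 mod 4 = 3; sign now +1
(1427/895) = (532/895)   [reduce mod 895]
532 = 2^2·133; (2/895) = +1 since 895 mod 8 = 7, so (532/895) = (+1)^2·(133/895); sign now +1
reciprocity: (133/895) = +1·(895/133) since 133 mod 4 = 1, 895 mod 4 = 3; sign now +1
(895/133) = (97/133)   [reduce mod 133]
reciprocity: (97/133) = +1·(133/97) since 97 mod 4 = 1, 133 mod 4 = 1; sign now +1
(133/97) = (36/97)   [reduce mod 97]
36 = 2^2·9; (2/97) = +1 since 97 mod 8 = 1, so (36/97) = (+1)^2·(9/97); sign now +1
reciprocity: (9/97) = +1·(97/9) since 9 mod 4 = 1, 97 mod 4 = 1; sign now +1
(97/9) = (7/9)   [reduce mod 9]
reciprocity: (7/9) = +1·(9/7) since 7 mod 4 = 3, 9 mod 4 = 1; sign now +1
(9/7) = (2/7)   [reduce mod 7]
2 = 2^1·1; (2/7) = +1 since 7 mod 8 = 7, so (2/7) = (+1)^1·(1/7); sign now +1
(1/7) = 1; final value = sign = +1

1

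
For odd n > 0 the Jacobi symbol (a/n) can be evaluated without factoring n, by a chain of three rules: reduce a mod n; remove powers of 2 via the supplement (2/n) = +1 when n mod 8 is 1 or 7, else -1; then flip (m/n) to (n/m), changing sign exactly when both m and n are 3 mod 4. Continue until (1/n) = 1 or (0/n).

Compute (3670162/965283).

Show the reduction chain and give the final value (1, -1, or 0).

(3670162/965283): 3670162 mod 965283 = 774313, so (3670162/965283) = (774313/965283)
flip (774313/965283) -> (965283/774313): both odd, 774313 mod 4 = 1, 965283 mod 4 = 3, so the flip contributes +1; sign now +1
(965283/774313): 965283 mod 774313 = 190970, so (965283/774313) = (190970/774313)
factor out 2^1: 190970 = 2^1·95485; with 774313 mod 8 = 1, (2/774313) = +1; sign now +1; continue with (95485/774313)
flip (95485/774313) -> (774313/95485): both odd, 95485 mod 4 = 1, 774313 mod 4 = 1, so the flip contributes +1; sign now +1
(774313/95485): 774313 mod 95485 = 10433, so (774313/95485) = (10433/95485)
flip (10433/95485) -> (95485/10433): both odd, 10433 mod 4 = 1, 95485 mod 4 = 1, so the flip contributes +1; sign now +1
(95485/10433): 95485 mod 10433 = 1588, so (95485/10433) = (1588/10433)
factor out 2^2: 1588 = 2^2·397; with 10433 mod 8 = 1, (2/10433) = +1; sign now +1; continue with (397/10433)
flip (397/10433) -> (10433/397): both odd, 397 mod 4 = 1, 10433 mod 4 = 1, so the flip contributes +1; sign now +1
(10433/397): 10433 mod 397 = 111, so (10433/397) = (111/397)
flip (111/397) -> (397/111): both odd, 111 mod 4 = 3, 397 mod 4 = 1, so the flip contributes +1; sign now +1
(397/111): 397 mod 111 = 64, so (397/111) = (64/111)
factor out 2^6: 64 = 2^6·1; with 111 mod 8 = 7, (2/111) = +1; sign now +1; continue with (1/111)
reached (1/111) = 1, so the symbol is +1

1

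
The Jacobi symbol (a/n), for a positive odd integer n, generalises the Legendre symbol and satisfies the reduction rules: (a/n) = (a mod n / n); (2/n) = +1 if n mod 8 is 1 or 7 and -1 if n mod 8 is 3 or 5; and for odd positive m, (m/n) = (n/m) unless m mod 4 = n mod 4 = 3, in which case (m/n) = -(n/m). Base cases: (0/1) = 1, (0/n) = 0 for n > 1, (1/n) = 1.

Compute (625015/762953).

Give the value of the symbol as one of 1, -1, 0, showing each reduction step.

1

reciprocity: (625015/762953) = +1·(762953/625015) since 625015 mod 4 = 3, 762953 mod 4 = 1; sign now +1
(762953/625015) = (137938/625015)   [reduce mod 625015]
137938 = 2^1·68969; (2/625015) = +1 since 625015 mod 8 = 7, so (137938/625015) = (+1)^1·(68969/625015); sign now +1
reciprocity: (68969/625015) = +1·(625015/68969) since 68969 mod 4 = 1, 625015 mod 4 = 3; sign now +1
(625015/68969) = (4294/68969)   [reduce mod 68969]
4294 = 2^1·2147; (2/68969) = +1 since 68969 mod 8 = 1, so (4294/68969) = (+1)^1·(2147/68969); sign now +1
reciprocity: (2147/68969) = +1·(68969/2147) since 2147 mod 4 = 3, 68969 mod 4 = 1; sign now +1
(68969/2147) = (265/2147)   [reduce mod 2147]
reciprocity: (265/2147) = +1·(2147/265) since 265 mod 4 = 1, 2147 mod 4 = 3; sign now +1
(2147/265) = (27/265)   [reduce mod 265]
reciprocity: (27/265) = +1·(265/27) since 27 mod 4 = 3, 265 mod 4 = 1; sign now +1
(265/27) = (22/27)   [reduce mod 27]
22 = 2^1·11; (2/27) = -1 since 27 mod 8 = 3, so (22/27) = (-1)^1·(11/27); sign now -1
reciprocity: (11/27) = -1·(27/11) since 11 mod 4 = 3, 27 mod 4 = 3; sign now +1
(27/11) = (5/11)   [reduce mod 11]
reciprocity: (5/11) = +1·(11/5) since 5 mod 4 = 1, 11 mod 4 = 3; sign now +1
(11/5) = (1/5)   [reduce mod 5]
(1/5) = 1; final value = sign = +1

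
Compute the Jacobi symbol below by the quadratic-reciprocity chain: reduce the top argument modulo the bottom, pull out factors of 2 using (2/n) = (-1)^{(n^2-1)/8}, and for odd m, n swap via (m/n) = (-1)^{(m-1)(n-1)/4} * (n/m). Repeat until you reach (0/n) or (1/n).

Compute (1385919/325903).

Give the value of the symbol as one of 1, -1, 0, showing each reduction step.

(1385919/325903): 1385919 mod 325903 = 82307, so (1385919/325903) = (82307/325903)
flip (82307/325903) -> (325903/82307): both odd, 82307 mod 4 = 3, 325903 mod 4 = 3, so the flip contributes -1; sign now -1
(325903/82307): 325903 mod 82307 = 78982, so (325903/82307) = (78982/82307)
factor out 2^1: 78982 = 2^1·39491; with 82307 mod 8 = 3, (2/82307) = -1; sign now +1; continue with (39491/82307)
flip (39491/82307) -> (82307/39491): both odd, 39491 mod 4 = 3, 82307 mod 4 = 3, so the flip contributes -1; sign now -1
(82307/39491): 82307 mod 39491 = 3325, so (82307/39491) = (3325/39491)
flip (3325/39491) -> (39491/3325): both odd, 3325 mod 4 = 1, 39491 mod 4 = 3, so the flip contributes +1; sign now -1
(39491/3325): 39491 mod 3325 = 2916, so (39491/3325) = (2916/3325)
factor out 2^2: 2916 = 2^2·729; with 3325 mod 8 = 5, (2/3325) = -1; sign now -1; continue with (729/3325)
flip (729/3325) -> (3325/729): both odd, 729 mod 4 = 1, 3325 mod 4 = 1, so the flip contributes +1; sign now -1
(3325/729): 3325 mod 729 = 409, so (3325/729) = (409/729)
flip (409/729) -> (729/409): both odd, 409 mod 4 = 1, 729 mod 4 = 1, so the flip contributes +1; sign now -1
(729/409): 729 mod 409 = 320, so (729/409) = (320/409)
factor out 2^6: 320 = 2^6·5; with 409 mod 8 = 1, (2/409) = +1; sign now -1; continue with (5/409)
flip (5/409) -> (409/5): both odd, 5 mod 4 = 1, 409 mod 4 = 1, so the flip contributes +1; sign now -1
(409/5): 409 mod 5 = 4, so (409/5) = (4/5)
factor out 2^2: 4 = 2^2·1; with 5 mod 8 = 5, (2/5) = -1; sign now -1; continue with (1/5)
reached (1/5) = 1, so the symbol is -1

-1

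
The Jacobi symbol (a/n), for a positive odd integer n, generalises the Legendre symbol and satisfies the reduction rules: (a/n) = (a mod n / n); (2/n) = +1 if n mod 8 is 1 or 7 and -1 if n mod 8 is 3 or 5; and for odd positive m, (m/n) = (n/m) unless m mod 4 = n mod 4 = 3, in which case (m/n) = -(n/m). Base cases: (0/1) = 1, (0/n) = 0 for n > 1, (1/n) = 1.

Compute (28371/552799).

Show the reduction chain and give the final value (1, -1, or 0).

reciprocity: (28371/552799) = -1·(552799/28371) since 28371 mod 4 = 3, 552799 mod 4 = 3; sign now -1
(552799/28371) = (13750/28371)   [reduce mod 28371]
13750 = 2^1·6875; (2/28371) = -1 since 28371 mod 8 = 3, so (13750/28371) = (-1)^1·(6875/28371); sign now +1
reciprocity: (6875/28371) = -1·(28371/6875) since 6875 mod 4 = 3, 28371 mod 4 = 3; sign now -1
(28371/6875) = (871/6875)   [reduce mod 6875]
reciprocity: (871/6875) = -1·(6875/871) since 871 mod 4 = 3, 6875 mod 4 = 3; sign now +1
(6875/871) = (778/871)   [reduce mod 871]
778 = 2^1·389; (2/871) = +1 since 871 mod 8 = 7, so (778/871) = (+1)^1·(389/871); sign now +1
reciprocity: (389/871) = +1·(871/389) since 389 mod 4 = 1, 871 mod 4 = 3; sign now +1
(871/389) = (93/389)   [reduce mod 389]
reciprocity: (93/389) = +1·(389/93) since 93 mod 4 = 1, 389 mod 4 = 1; sign now +1
(389/93) = (17/93)   [reduce mod 93]
reciprocity: (17/93) = +1·(93/17) since 17 mod 4 = 1, 93 mod 4 = 1; sign now +1
(93/17) = (8/17)   [reduce mod 17]
8 = 2^3·1; (2/17) = +1 since 17 mod 8 = 1, so (8/17) = (+1)^3·(1/17); sign now +1
(1/17) = 1; final value = sign = +1

1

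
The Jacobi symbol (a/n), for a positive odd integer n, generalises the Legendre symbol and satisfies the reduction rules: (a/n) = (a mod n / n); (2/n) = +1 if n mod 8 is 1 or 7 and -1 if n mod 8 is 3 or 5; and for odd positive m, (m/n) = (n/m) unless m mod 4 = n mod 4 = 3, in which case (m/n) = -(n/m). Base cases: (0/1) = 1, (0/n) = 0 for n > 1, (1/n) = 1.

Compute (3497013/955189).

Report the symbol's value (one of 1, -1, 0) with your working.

(3497013/955189): 3497013 mod 955189 = 631446, so (3497013/955189) = (631446/955189)
factor out 2^1: 631446 = 2^1·315723; with 955189 mod 8 = 5, (2/955189) = -1; sign now -1; continue with (315723/955189)
flip (315723/955189) -> (955189/315723): both odd, 315723 mod 4 = 3, 955189 mod 4 = 1, so the flip contributes +1; sign now -1
(955189/315723): 955189 mod 315723 = 8020, so (955189/315723) = (8020/315723)
factor out 2^2: 8020 = 2^2·2005; with 315723 mod 8 = 3, (2/315723) = -1; sign now -1; continue with (2005/315723)
flip (2005/315723) -> (315723/2005): both odd, 2005 mod 4 = 1, 315723 mod 4 = 3, so the flip contributes +1; sign now -1
(315723/2005): 315723 mod 2005 = 938, so (315723/2005) = (938/2005)
factor out 2^1: 938 = 2^1·469; with 2005 mod 8 = 5, (2/2005) = -1; sign now +1; continue with (469/2005)
flip (469/2005) -> (2005/469): both odd, 469 mod 4 = 1, 2005 mod 4 = 1, so the flip contributes +1; sign now +1
(2005/469): 2005 mod 469 = 129, so (2005/469) = (129/469)
flip (129/469) -> (469/129): both odd, 129 mod 4 = 1, 469 mod 4 = 1, so the flip contributes +1; sign now +1
(469/129): 469 mod 129 = 82, so (469/129) = (82/129)
factor out 2^1: 82 = 2^1·41; with 129 mod 8 = 1, (2/129) = +1; sign now +1; continue with (41/129)
flip (41/129) -> (129/41): both odd, 41 mod 4 = 1, 129 mod 4 = 1, so the flip contributes +1; sign now +1
(129/41): 129 mod 41 = 6, so (129/41) = (6/41)
factor out 2^1: 6 = 2^1·3; with 41 mod 8 = 1, (2/41) = +1; sign now +1; continue with (3/41)
flip (3/41) -> (41/3): both odd, 3 mod 4 = 3, 41 mod 4 = 1, so the flip contributes +1; sign now +1
(41/3): 41 mod 3 = 2, so (41/3) = (2/3)
factor out 2^1: 2 = 2^1·1; with 3 mod 8 = 3, (2/3) = -1; sign now -1; continue with (1/3)
reached (1/3) = 1, so the symbol is -1

-1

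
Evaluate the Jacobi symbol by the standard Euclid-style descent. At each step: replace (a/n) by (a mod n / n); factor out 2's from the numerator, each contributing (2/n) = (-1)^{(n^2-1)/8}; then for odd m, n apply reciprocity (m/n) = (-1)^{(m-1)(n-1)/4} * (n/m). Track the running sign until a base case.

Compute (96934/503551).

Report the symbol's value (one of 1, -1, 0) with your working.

1

96934 = 2^1·48467; (2/503551) = +1 since 503551 mod 8 = 7, so (96934/503551) = (+1)^1·(48467/503551); sign now +1
reciprocity: (48467/503551) = -1·(503551/48467) since 48467 mod 4 = 3, 503551 mod 4 = 3; sign now -1
(503551/48467) = (18881/48467)   [reduce mod 48467]
reciprocity: (18881/48467) = +1·(48467/18881) since 18881 mod 4 = 1, 48467 mod 4 = 3; sign now -1
(48467/18881) = (10705/18881)   [reduce mod 18881]
reciprocity: (10705/18881) = +1·(18881/10705) since 10705 mod 4 = 1, 18881 mod 4 = 1; sign now -1
(18881/10705) = (8176/10705)   [reduce mod 10705]
8176 = 2^4·511; (2/10705) = +1 since 10705 mod 8 = 1, so (8176/10705) = (+1)^4·(511/10705); sign now -1
reciprocity: (511/10705) = +1·(10705/511) since 511 mod 4 = 3, 10705 mod 4 = 1; sign now -1
(10705/511) = (485/511)   [reduce mod 511]
reciprocity: (485/511) = +1·(511/485) since 485 mod 4 = 1, 511 mod 4 = 3; sign now -1
(511/485) = (26/485)   [reduce mod 485]
26 = 2^1·13; (2/485) = -1 since 485 mod 8 = 5, so (26/485) = (-1)^1·(13/485); sign now +1
reciprocity: (13/485) = +1·(485/13) since 13 mod 4 = 1, 485 mod 4 = 1; sign now +1
(485/13) = (4/13)   [reduce mod 13]
4 = 2^2·1; (2/13) = -1 since 13 mod 8 = 5, so (4/13) = (-1)^2·(1/13); sign now +1
(1/13) = 1; final value = sign = +1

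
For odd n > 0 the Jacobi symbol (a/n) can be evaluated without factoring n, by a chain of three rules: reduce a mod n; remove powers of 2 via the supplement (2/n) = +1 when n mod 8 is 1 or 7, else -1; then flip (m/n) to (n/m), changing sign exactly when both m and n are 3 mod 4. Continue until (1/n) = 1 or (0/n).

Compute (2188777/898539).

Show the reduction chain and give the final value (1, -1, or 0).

1

(2188777/898539) = (391699/898539)   [reduce mod 898539]
reciprocity: (391699/898539) = -1·(898539/391699) since 391699 mod 4 = 3, 898539 mod 4 = 3; sign now -1
(898539/391699) = (115141/391699)   [reduce mod 391699]
reciprocity: (115141/391699) = +1·(391699/115141) since 115141 mod 4 = 1, 391699 mod 4 = 3; sign now -1
(391699/115141) = (46276/115141)   [reduce mod 115141]
46276 = 2^2·11569; (2/115141) = -1 since 115141 mod 8 = 5, so (46276/115141) = (-1)^2·(11569/115141); sign now -1
reciprocity: (11569/115141) = +1·(115141/11569) since 11569 mod 4 = 1, 115141 mod 4 = 1; sign now -1
(115141/11569) = (11020/11569)   [reduce mod 11569]
11020 = 2^2·2755; (2/11569) = +1 since 11569 mod 8 = 1, so (11020/11569) = (+1)^2·(2755/11569); sign now -1
reciprocity: (2755/11569) = +1·(11569/2755) since 2755 mod 4 = 3, 11569 mod 4 = 1; sign now -1
(11569/2755) = (549/2755)   [reduce mod 2755]
reciprocity: (549/2755) = +1·(2755/549) since 549 mod 4 = 1, 2755 mod 4 = 3; sign now -1
(2755/549) = (10/549)   [reduce mod 549]
10 = 2^1·5; (2/549) = -1 since 549 mod 8 = 5, so (10/549) = (-1)^1·(5/549); sign now +1
reciprocity: (5/549) = +1·(549/5) since 5 mod 4 = 1, 549 mod 4 = 1; sign now +1
(549/5) = (4/5)   [reduce mod 5]
4 = 2^2·1; (2/5) = -1 since 5 mod 8 = 5, so (4/5) = (-1)^2·(1/5); sign now +1
(1/5) = 1; final value = sign = +1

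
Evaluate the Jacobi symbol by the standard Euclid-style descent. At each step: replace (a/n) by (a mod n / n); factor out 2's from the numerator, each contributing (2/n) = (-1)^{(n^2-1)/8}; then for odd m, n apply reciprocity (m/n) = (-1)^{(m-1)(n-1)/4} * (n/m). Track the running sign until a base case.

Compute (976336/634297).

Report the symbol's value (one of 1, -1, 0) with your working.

(976336/634297): 976336 mod 634297 = 342039, so (976336/634297) = (342039/634297)
flip (342039/634297) -> (634297/342039): both odd, 342039 mod 4 = 3, 634297 mod 4 = 1, so the flip contributes +1; sign now +1
(634297/342039): 634297 mod 342039 = 292258, so (634297/342039) = (292258/342039)
factor out 2^1: 292258 = 2^1·146129; with 342039 mod 8 = 7, (2/342039) = +1; sign now +1; continue with (146129/342039)
flip (146129/342039) -> (342039/146129): both odd, 146129 mod 4 = 1, 342039 mod 4 = 3, so the flip contributes +1; sign now +1
(342039/146129): 342039 mod 146129 = 49781, so (342039/146129) = (49781/146129)
flip (49781/146129) -> (146129/49781): both odd, 49781 mod 4 = 1, 146129 mod 4 = 1, so the flip contributes +1; sign now +1
(146129/49781): 146129 mod 49781 = 46567, so (146129/49781) = (46567/49781)
flip (46567/49781) -> (49781/46567): both odd, 46567 mod 4 = 3, 49781 mod 4 = 1, so the flip contributes +1; sign now +1
(49781/46567): 49781 mod 46567 = 3214, so (49781/46567) = (3214/46567)
factor out 2^1: 3214 = 2^1·1607; with 46567 mod 8 = 7, (2/46567) = +1; sign now +1; continue with (1607/46567)
flip (1607/46567) -> (46567/1607): both odd, 1607 mod 4 = 3, 46567 mod 4 = 3, so the flip contributes -1; sign now -1
(46567/1607): 46567 mod 1607 = 1571, so (46567/1607) = (1571/1607)
flip (1571/1607) -> (1607/1571): both odd, 1571 mod 4 = 3, 1607 mod 4 = 3, so the flip contributes -1; sign now +1
(1607/1571): 1607 mod 1571 = 36, so (1607/1571) = (36/1571)
factor out 2^2: 36 = 2^2·9; with 1571 mod 8 = 3, (2/1571) = -1; sign now +1; continue with (9/1571)
flip (9/1571) -> (1571/9): both odd, 9 mod 4 = 1, 1571 mod 4 = 3, so the flip contributes +1; sign now +1
(1571/9): 1571 mod 9 = 5, so (1571/9) = (5/9)
flip (5/9) -> (9/5): both odd, 5 mod 4 = 1, 9 mod 4 = 1, so the flip contributes +1; sign now +1
(9/5): 9 mod 5 = 4, so (9/5) = (4/5)
factor out 2^2: 4 = 2^2·1; with 5 mod 8 = 5, (2/5) = -1; sign now +1; continue with (1/5)
reached (1/5) = 1, so the symbol is +1

1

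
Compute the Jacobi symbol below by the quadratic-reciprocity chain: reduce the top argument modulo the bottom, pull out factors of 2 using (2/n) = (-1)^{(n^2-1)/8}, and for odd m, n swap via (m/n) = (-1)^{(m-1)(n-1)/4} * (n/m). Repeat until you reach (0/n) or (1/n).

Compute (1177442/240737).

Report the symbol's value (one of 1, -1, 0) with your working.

(1177442/240737) = (214494/240737)   [reduce mod 240737]
214494 = 2^1·107247; (2/240737) = +1 since 240737 mod 8 = 1, so (214494/240737) = (+1)^1·(107247/240737); sign now +1
reciprocity: (107247/240737) = +1·(240737/107247) since 107247 mod 4 = 3, 240737 mod 4 = 1; sign now +1
(240737/107247) = (26243/107247)   [reduce mod 107247]
reciprocity: (26243/107247) = -1·(107247/26243) since 26243 mod 4 = 3, 107247 mod 4 = 3; sign now -1
(107247/26243) = (2275/26243)   [reduce mod 26243]
reciprocity: (2275/26243) = -1·(26243/2275) since 2275 mod 4 = 3, 26243 mod 4 = 3; sign now +1
(26243/2275) = (1218/2275)   [reduce mod 2275]
1218 = 2^1·609; (2/2275) = -1 since 2275 mod 8 = 3, so (1218/2275) = (-1)^1·(609/2275); sign now -1
reciprocity: (609/2275) = +1·(2275/609) since 609 mod 4 = 1, 2275 mod 4 = 3; sign now -1
(2275/609) = (448/609)   [reduce mod 609]
448 = 2^6·7; (2/609) = +1 since 609 mod 8 = 1, so (448/609) = (+1)^6·(7/609); sign now -1
reciprocity: (7/609) = +1·(609/7) since 7 mod 4 = 3, 609 mod 4 = 1; sign now -1
(609/7) = (0/7)   [reduce mod 7]
(0/7) = 0   [gcd(a, n) > 1]; final value = 0

0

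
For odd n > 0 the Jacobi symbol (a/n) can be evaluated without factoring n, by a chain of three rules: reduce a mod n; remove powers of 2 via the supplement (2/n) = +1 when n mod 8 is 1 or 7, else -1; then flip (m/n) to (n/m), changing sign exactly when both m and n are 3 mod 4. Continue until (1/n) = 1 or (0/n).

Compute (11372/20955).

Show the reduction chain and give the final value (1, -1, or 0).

11372 = 2^2·2843; (2/20955) = -1 since 20955 mod 8 = 3, so (11372/20955) = (-1)^2·(2843/20955); sign now +1
reciprocity: (2843/20955) = -1·(20955/2843) since 2843 mod 4 = 3, 20955 mod 4 = 3; sign now -1
(20955/2843) = (1054/2843)   [reduce mod 2843]
1054 = 2^1·527; (2/2843) = -1 since 2843 mod 8 = 3, so (1054/2843) = (-1)^1·(527/2843); sign now +1
reciprocity: (527/2843) = -1·(2843/527) since 527 mod 4 = 3, 2843 mod 4 = 3; sign now -1
(2843/527) = (208/527)   [reduce mod 527]
208 = 2^4·13; (2/527) = +1 since 527 mod 8 = 7, so (208/527) = (+1)^4·(13/527); sign now -1
reciprocity: (13/527) = +1·(527/13) since 13 mod 4 = 1, 527 mod 4 = 3; sign now -1
(527/13) = (7/13)   [reduce mod 13]
reciprocity: (7/13) = +1·(13/7) since 7 mod 4 = 3, 13 mod 4 = 1; sign now -1
(13/7) = (6/7)   [reduce mod 7]
6 = 2^1·3; (2/7) = +1 since 7 mod 8 = 7, so (6/7) = (+1)^1·(3/7); sign now -1
reciprocity: (3/7) = -1·(7/3) since 3 mod 4 = 3, 7 mod 4 = 3; sign now +1
(7/3) = (1/3)   [reduce mod 3]
(1/3) = 1; final value = sign = +1

1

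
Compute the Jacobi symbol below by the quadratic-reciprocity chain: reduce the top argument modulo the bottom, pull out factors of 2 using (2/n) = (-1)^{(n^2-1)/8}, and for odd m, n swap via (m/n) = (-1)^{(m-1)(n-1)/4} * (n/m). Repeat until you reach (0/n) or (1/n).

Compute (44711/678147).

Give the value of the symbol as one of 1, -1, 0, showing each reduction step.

flip (44711/678147) -> (678147/44711): both odd, 44711 mod 4 = 3, 678147 mod 4 = 3, so the flip contributes -1; sign now -1
(678147/44711): 678147 mod 44711 = 7482, so (678147/44711) = (7482/44711)
factor out 2^1: 7482 = 2^1·3741; with 44711 mod 8 = 7, (2/44711) = +1; sign now -1; continue with (3741/44711)
flip (3741/44711) -> (44711/3741): both odd, 3741 mod 4 = 1, 44711 mod 4 = 3, so the flip contributes +1; sign now -1
(44711/3741): 44711 mod 3741 = 3560, so (44711/3741) = (3560/3741)
factor out 2^3: 3560 = 2^3·445; with 3741 mod 8 = 5, (2/3741) = -1; sign now +1; continue with (445/3741)
flip (445/3741) -> (3741/445): both odd, 445 mod 4 = 1, 3741 mod 4 = 1, so the flip contributes +1; sign now +1
(3741/445): 3741 mod 445 = 181, so (3741/445) = (181/445)
flip (181/445) -> (445/181): both odd, 181 mod 4 = 1, 445 mod 4 = 1, so the flip contributes +1; sign now +1
(445/181): 445 mod 181 = 83, so (445/181) = (83/181)
flip (83/181) -> (181/83): both odd, 83 mod 4 = 3, 181 mod 4 = 1, so the flip contributes +1; sign now +1
(181/83): 181 mod 83 = 15, so (181/83) = (15/83)
flip (15/83) -> (83/15): both odd, 15 mod 4 = 3, 83 mod 4 = 3, so the flip contributes -1; sign now -1
(83/15): 83 mod 15 = 8, so (83/15) = (8/15)
factor out 2^3: 8 = 2^3·1; with 15 mod 8 = 7, (2/15) = +1; sign now -1; continue with (1/15)
reached (1/15) = 1, so the symbol is -1

-1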